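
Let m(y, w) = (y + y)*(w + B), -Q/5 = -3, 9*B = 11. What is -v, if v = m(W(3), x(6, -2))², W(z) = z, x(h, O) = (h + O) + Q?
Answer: -132496/9 ≈ -14722.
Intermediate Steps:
B = 11/9 (B = (⅑)*11 = 11/9 ≈ 1.2222)
Q = 15 (Q = -5*(-3) = 15)
x(h, O) = 15 + O + h (x(h, O) = (h + O) + 15 = (O + h) + 15 = 15 + O + h)
m(y, w) = 2*y*(11/9 + w) (m(y, w) = (y + y)*(w + 11/9) = (2*y)*(11/9 + w) = 2*y*(11/9 + w))
v = 132496/9 (v = ((2/9)*3*(11 + 9*(15 - 2 + 6)))² = ((2/9)*3*(11 + 9*19))² = ((2/9)*3*(11 + 171))² = ((2/9)*3*182)² = (364/3)² = 132496/9 ≈ 14722.)
-v = -1*132496/9 = -132496/9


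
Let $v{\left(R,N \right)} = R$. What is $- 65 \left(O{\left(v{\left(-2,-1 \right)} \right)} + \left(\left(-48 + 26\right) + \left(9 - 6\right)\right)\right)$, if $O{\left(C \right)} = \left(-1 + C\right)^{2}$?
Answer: $650$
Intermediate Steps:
$- 65 \left(O{\left(v{\left(-2,-1 \right)} \right)} + \left(\left(-48 + 26\right) + \left(9 - 6\right)\right)\right) = - 65 \left(\left(-1 - 2\right)^{2} + \left(\left(-48 + 26\right) + \left(9 - 6\right)\right)\right) = - 65 \left(\left(-3\right)^{2} + \left(-22 + \left(9 - 6\right)\right)\right) = - 65 \left(9 + \left(-22 + 3\right)\right) = - 65 \left(9 - 19\right) = \left(-65\right) \left(-10\right) = 650$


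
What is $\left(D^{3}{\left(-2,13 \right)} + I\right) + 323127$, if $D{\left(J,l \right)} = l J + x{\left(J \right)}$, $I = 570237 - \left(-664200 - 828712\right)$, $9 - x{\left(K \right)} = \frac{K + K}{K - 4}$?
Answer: $\frac{64280575}{27} \approx 2.3808 \cdot 10^{6}$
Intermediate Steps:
$x{\left(K \right)} = 9 - \frac{2 K}{-4 + K}$ ($x{\left(K \right)} = 9 - \frac{K + K}{K - 4} = 9 - \frac{2 K}{-4 + K}$)
$I = 2063149$ ($I = 570237 - \left(-664200 - 828712\right) = 570237 - -1492912 = 570237 + 1492912 = 2063149$)
$D{\left(J,l \right)} = J l + \frac{-36 + 7 J}{-4 + J}$ ($D{\left(J,l \right)} = l J + \frac{-36 + 7 J}{-4 + J} = J l + \frac{-36 + 7 J}{-4 + J}$)
$\left(D^{3}{\left(-2,13 \right)} + I\right) + 323127 = \left(\left(\frac{-36 + 7 \left(-2\right) - 26 \left(-4 - 2\right)}{-4 - 2}\right)^{3} + 2063149\right) + 323127 = \left(\left(\frac{-36 - 14 - 26 \left(-6\right)}{-6}\right)^{3} + 2063149\right) + 323127 = \left(\left(- \frac{-36 - 14 + 156}{6}\right)^{3} + 2063149\right) + 323127 = \left(\left(\left(- \frac{1}{6}\right) 106\right)^{3} + 2063149\right) + 323127 = \left(\left(- \frac{53}{3}\right)^{3} + 2063149\right) + 323127 = \left(- \frac{148877}{27} + 2063149\right) + 323127 = \frac{55556146}{27} + 323127 = \frac{64280575}{27}$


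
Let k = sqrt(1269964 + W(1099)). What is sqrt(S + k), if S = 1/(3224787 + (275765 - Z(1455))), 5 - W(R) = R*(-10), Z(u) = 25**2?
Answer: sqrt(3499927 + 12249489005329*sqrt(1280959))/3499927 ≈ 33.642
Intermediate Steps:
Z(u) = 625
W(R) = 5 + 10*R (W(R) = 5 - R*(-10) = 5 - (-10)*R = 5 + 10*R)
k = sqrt(1280959) (k = sqrt(1269964 + (5 + 10*1099)) = sqrt(1269964 + (5 + 10990)) = sqrt(1269964 + 10995) = sqrt(1280959) ≈ 1131.8)
S = 1/3499927 (S = 1/(3224787 + (275765 - 1*625)) = 1/(3224787 + (275765 - 625)) = 1/(3224787 + 275140) = 1/3499927 ≈ 2.8572e-7)
sqrt(S + k) = sqrt(1/3499927 + sqrt(1280959))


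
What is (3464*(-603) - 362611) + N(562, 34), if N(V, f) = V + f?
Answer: -2450807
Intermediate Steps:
(3464*(-603) - 362611) + N(562, 34) = (3464*(-603) - 362611) + (562 + 34) = (-2088792 - 362611) + 596 = -2451403 + 596 = -2450807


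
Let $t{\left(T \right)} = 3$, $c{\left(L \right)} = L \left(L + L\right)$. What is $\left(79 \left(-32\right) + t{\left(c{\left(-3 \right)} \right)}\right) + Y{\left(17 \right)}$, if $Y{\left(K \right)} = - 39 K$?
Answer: $-3188$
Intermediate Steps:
$c{\left(L \right)} = 2 L^{2}$ ($c{\left(L \right)} = L 2 L = 2 L^{2}$)
$\left(79 \left(-32\right) + t{\left(c{\left(-3 \right)} \right)}\right) + Y{\left(17 \right)} = \left(79 \left(-32\right) + 3\right) - 663 = \left(-2528 + 3\right) - 663 = -2525 - 663 = -3188$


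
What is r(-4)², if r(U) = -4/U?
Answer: 1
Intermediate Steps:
r(U) = -4/U
r(-4)² = (-4/(-4))² = (-4*(-¼))² = 1² = 1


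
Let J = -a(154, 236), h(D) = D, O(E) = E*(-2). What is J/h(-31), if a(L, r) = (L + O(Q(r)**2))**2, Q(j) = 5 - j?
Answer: 11356738624/31 ≈ 3.6635e+8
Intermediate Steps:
O(E) = -2*E
a(L, r) = (L - 2*(5 - r)**2)**2
J = -11356738624 (J = -(154 - 2*(-5 + 236)**2)**2 = -(154 - 2*231**2)**2 = -(154 - 2*53361)**2 = -(154 - 106722)**2 = -1*(-106568)**2 = -1*11356738624 = -11356738624)
J/h(-31) = -11356738624/(-31) = -11356738624*(-1/31) = 11356738624/31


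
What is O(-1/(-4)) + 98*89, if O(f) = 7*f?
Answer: 34895/4 ≈ 8723.8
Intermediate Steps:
O(-1/(-4)) + 98*89 = 7*(-1/(-4)) + 98*89 = 7*(-1*(-¼)) + 8722 = 7*(¼) + 8722 = 7/4 + 8722 = 34895/4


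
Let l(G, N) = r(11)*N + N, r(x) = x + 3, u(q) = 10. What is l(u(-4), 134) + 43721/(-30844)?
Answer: 61952719/30844 ≈ 2008.6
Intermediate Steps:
r(x) = 3 + x
l(G, N) = 15*N (l(G, N) = (3 + 11)*N + N = 14*N + N = 15*N)
l(u(-4), 134) + 43721/(-30844) = 15*134 + 43721/(-30844) = 2010 + 43721*(-1/30844) = 2010 - 43721/30844 = 61952719/30844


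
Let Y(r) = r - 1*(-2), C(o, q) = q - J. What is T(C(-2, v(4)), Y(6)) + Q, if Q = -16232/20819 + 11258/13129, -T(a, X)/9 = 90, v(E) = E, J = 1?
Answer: -221378176936/273332651 ≈ -809.92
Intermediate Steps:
C(o, q) = -1 + q (C(o, q) = q - 1*1 = q - 1 = -1 + q)
Y(r) = 2 + r (Y(r) = r + 2 = 2 + r)
T(a, X) = -810 (T(a, X) = -9*90 = -810)
Q = 21270374/273332651 (Q = -16232*1/20819 + 11258*(1/13129) = -16232/20819 + 11258/13129 = 21270374/273332651 ≈ 0.077819)
T(C(-2, v(4)), Y(6)) + Q = -810 + 21270374/273332651 = -221378176936/273332651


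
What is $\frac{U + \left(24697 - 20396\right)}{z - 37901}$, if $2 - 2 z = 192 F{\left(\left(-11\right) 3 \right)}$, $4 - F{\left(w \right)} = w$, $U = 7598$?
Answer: $- \frac{11899}{41452} \approx -0.28706$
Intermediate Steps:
$F{\left(w \right)} = 4 - w$
$z = -3551$ ($z = 1 - \frac{192 \left(4 - \left(-11\right) 3\right)}{2} = 1 - \frac{192 \left(4 - -33\right)}{2} = 1 - \frac{192 \left(4 + 33\right)}{2} = 1 - \frac{192 \cdot 37}{2} = 1 - 3552 = -3551$)
$\frac{U + \left(24697 - 20396\right)}{z - 37901} = \frac{7598 + \left(24697 - 20396\right)}{-3551 - 37901} = \frac{7598 + 4301}{-41452} = 11899 \left(- \frac{1}{41452}\right) = - \frac{11899}{41452}$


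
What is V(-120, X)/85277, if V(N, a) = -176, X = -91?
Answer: -176/85277 ≈ -0.0020639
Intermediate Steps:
V(-120, X)/85277 = -176/85277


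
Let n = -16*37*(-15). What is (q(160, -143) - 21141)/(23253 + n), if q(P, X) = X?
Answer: -21284/32133 ≈ -0.66237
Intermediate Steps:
n = 8880 (n = -592*(-15) = 8880)
(q(160, -143) - 21141)/(23253 + n) = (-143 - 21141)/(23253 + 8880) = -21284/32133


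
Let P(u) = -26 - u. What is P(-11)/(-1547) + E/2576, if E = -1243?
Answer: -269183/569296 ≈ -0.47284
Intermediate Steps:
P(-11)/(-1547) + E/2576 = (-26 - 1*(-11))/(-1547) - 1243/2576 = (-26 + 11)*(-1/1547) - 1243*1/2576 = -15*(-1/1547) - 1243/2576 = 15/1547 - 1243/2576 = -269183/569296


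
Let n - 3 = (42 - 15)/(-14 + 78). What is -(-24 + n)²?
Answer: -1734489/4096 ≈ -423.46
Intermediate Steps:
n = 219/64 (n = 3 + (42 - 15)/(-14 + 78) = 3 + 27/64 = 219/64 ≈ 3.4219)
-(-24 + n)² = -(-24 + 219/64)² = -(-1317/64)² = -1*1734489/4096 = -1734489/4096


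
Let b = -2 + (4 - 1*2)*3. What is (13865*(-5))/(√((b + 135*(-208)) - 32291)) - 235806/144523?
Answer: -235806/144523 + 69325*I*√60367/60367 ≈ -1.6316 + 282.16*I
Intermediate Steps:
b = 4 (b = -2 + (4 - 2)*3 = -2 + 2*3 = -2 + 6 = 4)
(13865*(-5))/(√((b + 135*(-208)) - 32291)) - 235806/144523 = (13865*(-5))/(√((4 + 135*(-208)) - 32291)) - 235806/144523 = -69325/√((4 - 28080) - 32291) - 235806*1/144523 = -69325/√(-28076 - 32291) - 235806/144523 = -69325*(-I*√60367/60367) - 235806/144523 = -(-69325)*I*√60367/60367 - 235806/144523 = 69325*I*√60367/60367 - 235806/144523 = -235806/144523 + 69325*I*√60367/60367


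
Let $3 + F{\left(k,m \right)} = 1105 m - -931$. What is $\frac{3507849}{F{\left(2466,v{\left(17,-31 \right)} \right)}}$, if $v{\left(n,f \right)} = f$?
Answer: $- \frac{389761}{3703} \approx -105.26$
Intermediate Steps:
$F{\left(k,m \right)} = 928 + 1105 m$ ($F{\left(k,m \right)} = -3 + \left(1105 m - -931\right) = -3 + \left(1105 m + 931\right) = -3 + \left(931 + 1105 m\right) = 928 + 1105 m$)
$\frac{3507849}{F{\left(2466,v{\left(17,-31 \right)} \right)}} = \frac{3507849}{928 + 1105 \left(-31\right)} = \frac{3507849}{928 - 34255} = \frac{3507849}{-33327} = 3507849 \left(- \frac{1}{33327}\right) = - \frac{389761}{3703}$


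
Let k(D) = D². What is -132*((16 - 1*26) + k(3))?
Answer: 132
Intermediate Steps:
-132*((16 - 1*26) + k(3)) = -132*((16 - 1*26) + 3²) = -132*((16 - 26) + 9) = -132*(-10 + 9) = -132*(-1) = 132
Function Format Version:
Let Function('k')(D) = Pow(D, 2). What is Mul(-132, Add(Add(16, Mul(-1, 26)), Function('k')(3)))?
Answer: 132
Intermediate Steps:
Mul(-132, Add(Add(16, Mul(-1, 26)), Function('k')(3))) = Mul(-132, Add(Add(16, Mul(-1, 26)), Pow(3, 2))) = Mul(-132, Add(Add(16, -26), 9)) = Mul(-132, Add(-10, 9)) = Mul(-132, -1) = 132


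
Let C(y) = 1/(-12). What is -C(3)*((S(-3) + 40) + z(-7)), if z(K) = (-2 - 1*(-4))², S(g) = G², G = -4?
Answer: 5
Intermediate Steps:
C(y) = -1/12
S(g) = 16 (S(g) = (-4)² = 16)
z(K) = 4 (z(K) = (-2 + 4)² = 2² = 4)
-C(3)*((S(-3) + 40) + z(-7)) = -(-1)*((16 + 40) + 4)/12 = -(-1)*(56 + 4)/12 = -(-1)*60/12 = -1*(-5) = 5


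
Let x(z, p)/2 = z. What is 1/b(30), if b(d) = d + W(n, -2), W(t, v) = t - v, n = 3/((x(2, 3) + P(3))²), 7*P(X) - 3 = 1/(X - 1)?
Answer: 27/868 ≈ 0.031106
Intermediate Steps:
P(X) = 3/7 + 1/(7*(-1 + X)) (P(X) = 3/7 + 1/(7*(X - 1)) = 3/7 + 1/(7*(-1 + X)))
x(z, p) = 2*z
n = 4/27 (n = 3/((2*2 + (-2 + 3*3)/(7*(-1 + 3)))²) = 3/((4 + (⅐)*(-2 + 9)/2)²) = 3/((4 + (⅐)*(½)*7)²) = 3/((4 + ½)²) = 3/((9/2)²) = 3/(81/4) = 3*(4/81) = 4/27 ≈ 0.14815)
b(d) = 58/27 + d (b(d) = d + (4/27 - 1*(-2)) = d + (4/27 + 2) = d + 58/27 = 58/27 + d)
1/b(30) = 1/(58/27 + 30) = 1/(868/27) = 27/868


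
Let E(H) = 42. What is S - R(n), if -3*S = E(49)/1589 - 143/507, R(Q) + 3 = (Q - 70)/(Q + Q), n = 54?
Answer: 257624/79677 ≈ 3.2334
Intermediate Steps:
R(Q) = -3 + (-70 + Q)/(2*Q) (R(Q) = -3 + (Q - 70)/(Q + Q) = -3 + (-70 + Q)/((2*Q)) = -3 + (-70 + Q)*(1/(2*Q)) = -3 + (-70 + Q)/(2*Q))
S = 2263/26559 (S = -(42/1589 - 143/507)/3 = -(42*(1/1589) - 143*1/507)/3 = -(6/227 - 11/39)/3 = -⅓*(-2263/8853) = 2263/26559 ≈ 0.085207)
S - R(n) = 2263/26559 - (-5/2 - 35/54) = 2263/26559 - 1*(-85/27) = 2263/26559 + 85/27 = 257624/79677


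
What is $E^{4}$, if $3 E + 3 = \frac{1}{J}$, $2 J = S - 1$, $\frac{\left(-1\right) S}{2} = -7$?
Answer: $\frac{1874161}{2313441} \approx 0.81012$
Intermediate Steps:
$S = 14$ ($S = \left(-2\right) \left(-7\right) = 14$)
$J = \frac{13}{2}$ ($J = \frac{14 - 1}{2} = \frac{1}{2} \cdot 13 = \frac{13}{2} \approx 6.5$)
$E = - \frac{37}{39}$ ($E = -1 + \frac{1}{3 \cdot \frac{13}{2}} = -1 + \frac{1}{3} \cdot \frac{2}{13} = -1 + \frac{2}{39} = - \frac{37}{39} \approx -0.94872$)
$E^{4} = \left(- \frac{37}{39}\right)^{4} = \frac{1874161}{2313441}$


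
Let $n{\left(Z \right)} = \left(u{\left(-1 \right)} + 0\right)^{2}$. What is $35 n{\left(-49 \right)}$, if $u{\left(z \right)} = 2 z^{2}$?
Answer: $140$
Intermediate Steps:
$n{\left(Z \right)} = 4$ ($n{\left(Z \right)} = \left(2 \left(-1\right)^{2} + 0\right)^{2} = \left(2 \cdot 1 + 0\right)^{2} = \left(2 + 0\right)^{2} = 2^{2} = 4$)
$35 n{\left(-49 \right)} = 35 \cdot 4 = 140$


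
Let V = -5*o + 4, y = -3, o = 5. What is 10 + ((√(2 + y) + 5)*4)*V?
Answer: -410 - 84*I ≈ -410.0 - 84.0*I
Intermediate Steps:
V = -21 (V = -5*5 + 4 = -25 + 4 = -21)
10 + ((√(2 + y) + 5)*4)*V = 10 + ((√(2 - 3) + 5)*4)*(-21) = 10 + ((√(-1) + 5)*4)*(-21) = 10 + ((I + 5)*4)*(-21) = 10 + ((5 + I)*4)*(-21) = 10 + (20 + 4*I)*(-21) = 10 + (-420 - 84*I) = -410 - 84*I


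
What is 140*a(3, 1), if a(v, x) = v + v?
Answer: 840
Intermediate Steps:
a(v, x) = 2*v
140*a(3, 1) = 140*(2*3) = 140*6 = 840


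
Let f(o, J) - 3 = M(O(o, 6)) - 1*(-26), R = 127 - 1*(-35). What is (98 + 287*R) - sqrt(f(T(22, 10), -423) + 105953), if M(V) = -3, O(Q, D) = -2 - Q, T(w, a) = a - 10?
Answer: 46592 - sqrt(105979) ≈ 46266.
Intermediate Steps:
R = 162 (R = 127 + 35 = 162)
T(w, a) = -10 + a
f(o, J) = 26 (f(o, J) = 3 + (-3 - 1*(-26)) = 3 + (-3 + 26) = 3 + 23 = 26)
(98 + 287*R) - sqrt(f(T(22, 10), -423) + 105953) = (98 + 287*162) - sqrt(26 + 105953) = (98 + 46494) - sqrt(105979) = 46592 - sqrt(105979)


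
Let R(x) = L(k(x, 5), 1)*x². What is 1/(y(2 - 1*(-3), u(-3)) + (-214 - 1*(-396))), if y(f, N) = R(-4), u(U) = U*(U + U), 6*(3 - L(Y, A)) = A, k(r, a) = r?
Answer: 3/682 ≈ 0.0043988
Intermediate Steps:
L(Y, A) = 3 - A/6
u(U) = 2*U² (u(U) = U*(2*U) = 2*U²)
R(x) = 17*x²/6 (R(x) = (3 - ⅙*1)*x² = (3 - ⅙)*x² = 17*x²/6)
y(f, N) = 136/3 (y(f, N) = (17/6)*(-4)² = (17/6)*16 = 136/3)
1/(y(2 - 1*(-3), u(-3)) + (-214 - 1*(-396))) = 1/(136/3 + (-214 - 1*(-396))) = 1/(136/3 + (-214 + 396)) = 1/(136/3 + 182) = 1/(682/3) = 3/682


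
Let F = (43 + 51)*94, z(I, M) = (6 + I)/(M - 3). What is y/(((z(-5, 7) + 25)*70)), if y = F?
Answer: 17672/3535 ≈ 4.9992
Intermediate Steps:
z(I, M) = (6 + I)/(-3 + M)
F = 8836 (F = 94*94 = 8836)
y = 8836
y/(((z(-5, 7) + 25)*70)) = 8836/((((6 - 5)/(-3 + 7) + 25)*70)) = 8836/(((1/4 + 25)*70)) = 8836/(((101/4)*70)) = 8836/(3535/2) = 8836*(2/3535) = 17672/3535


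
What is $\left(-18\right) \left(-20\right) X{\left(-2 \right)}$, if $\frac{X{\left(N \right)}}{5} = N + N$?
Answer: $-7200$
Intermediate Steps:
$X{\left(N \right)} = 10 N$ ($X{\left(N \right)} = 5 \left(N + N\right) = 5 \cdot 2 N = 10 N$)
$\left(-18\right) \left(-20\right) X{\left(-2 \right)} = \left(-18\right) \left(-20\right) 10 \left(-2\right) = 360 \left(-20\right) = -7200$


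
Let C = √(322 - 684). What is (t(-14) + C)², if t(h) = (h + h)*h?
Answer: (392 + I*√362)² ≈ 1.533e+5 + 14917.0*I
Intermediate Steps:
t(h) = 2*h² (t(h) = (2*h)*h = 2*h²)
C = I*√362 (C = √(-362) = I*√362 ≈ 19.026*I)
(t(-14) + C)² = (2*(-14)² + I*√362)² = (2*196 + I*√362)² = (392 + I*√362)²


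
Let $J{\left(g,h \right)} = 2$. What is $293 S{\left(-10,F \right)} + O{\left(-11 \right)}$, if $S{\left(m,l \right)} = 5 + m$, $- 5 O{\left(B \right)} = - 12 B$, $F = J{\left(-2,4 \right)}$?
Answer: $- \frac{7457}{5} \approx -1491.4$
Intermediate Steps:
$F = 2$
$O{\left(B \right)} = \frac{12 B}{5}$ ($O{\left(B \right)} = - \frac{\left(-12\right) B}{5} = \frac{12 B}{5}$)
$293 S{\left(-10,F \right)} + O{\left(-11 \right)} = 293 \left(5 - 10\right) + \frac{12}{5} \left(-11\right) = 293 \left(-5\right) - \frac{132}{5} = -1465 - \frac{132}{5} = - \frac{7457}{5}$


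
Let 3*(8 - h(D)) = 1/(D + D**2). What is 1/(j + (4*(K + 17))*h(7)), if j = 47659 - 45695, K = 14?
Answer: 42/124121 ≈ 0.00033838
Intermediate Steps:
j = 1964
h(D) = 8 - 1/(3*(D + D**2))
1/(j + (4*(K + 17))*h(7)) = 1/(1964 + (4*(14 + 17))*((1/3)*(-1 + 24*7 + 24*7**2)/(7*(1 + 7)))) = 1/(1964 + (4*31)*((1/3)*(1/7)*(-1 + 168 + 24*49)/8)) = 1/(1964 + 124*((1/3)*(1/7)*(1/8)*(-1 + 168 + 1176))) = 1/(1964 + 124*((1/3)*(1/7)*(1/8)*1343)) = 1/(1964 + 124*(1343/168)) = 1/(1964 + 41633/42) = 1/(124121/42) = 42/124121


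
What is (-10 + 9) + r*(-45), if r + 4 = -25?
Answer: 1304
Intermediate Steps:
r = -29 (r = -4 - 25 = -29)
(-10 + 9) + r*(-45) = (-10 + 9) - 29*(-45) = -1 + 1305 = 1304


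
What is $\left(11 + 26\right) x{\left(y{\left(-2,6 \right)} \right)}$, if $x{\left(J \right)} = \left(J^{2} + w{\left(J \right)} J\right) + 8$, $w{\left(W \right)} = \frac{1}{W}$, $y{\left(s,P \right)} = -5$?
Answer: $1258$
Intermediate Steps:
$x{\left(J \right)} = 9 + J^{2}$ ($x{\left(J \right)} = \left(J^{2} + \frac{J}{J}\right) + 8 = \left(J^{2} + 1\right) + 8 = \left(1 + J^{2}\right) + 8 = 9 + J^{2}$)
$\left(11 + 26\right) x{\left(y{\left(-2,6 \right)} \right)} = \left(11 + 26\right) \left(9 + \left(-5\right)^{2}\right) = 37 \left(9 + 25\right) = 37 \cdot 34 = 1258$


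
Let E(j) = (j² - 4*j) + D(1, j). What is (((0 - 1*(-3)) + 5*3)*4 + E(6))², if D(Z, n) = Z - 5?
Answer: 6400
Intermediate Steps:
D(Z, n) = -5 + Z
E(j) = -4 + j² - 4*j (E(j) = (j² - 4*j) + (-5 + 1) = (j² - 4*j) - 4 = -4 + j² - 4*j)
(((0 - 1*(-3)) + 5*3)*4 + E(6))² = (((0 - 1*(-3)) + 5*3)*4 + (-4 + 6² - 4*6))² = (((0 + 3) + 15)*4 + (-4 + 36 - 24))² = ((3 + 15)*4 + 8)² = (18*4 + 8)² = (72 + 8)² = 80² = 6400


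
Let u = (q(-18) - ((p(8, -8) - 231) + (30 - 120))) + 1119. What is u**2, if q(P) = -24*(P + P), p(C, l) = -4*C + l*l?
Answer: 5161984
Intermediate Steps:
p(C, l) = l**2 - 4*C (p(C, l) = -4*C + l**2 = l**2 - 4*C)
q(P) = -48*P
u = 2272 (u = (-48*(-18) - ((((-8)**2 - 4*8) - 231) + (30 - 120))) + 1119 = (864 - (((64 - 32) - 231) - 90)) + 1119 = (864 - ((32 - 231) - 90)) + 1119 = (864 - (-199 - 90)) + 1119 = (864 - 1*(-289)) + 1119 = (864 + 289) + 1119 = 1153 + 1119 = 2272)
u**2 = 2272**2 = 5161984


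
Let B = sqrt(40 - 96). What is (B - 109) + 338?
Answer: 229 + 2*I*sqrt(14) ≈ 229.0 + 7.4833*I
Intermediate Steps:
B = 2*I*sqrt(14) (B = sqrt(-56) = 2*I*sqrt(14) ≈ 7.4833*I)
(B - 109) + 338 = (2*I*sqrt(14) - 109) + 338 = (-109 + 2*I*sqrt(14)) + 338 = 229 + 2*I*sqrt(14)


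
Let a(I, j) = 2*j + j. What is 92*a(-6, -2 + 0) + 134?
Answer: -418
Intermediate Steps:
a(I, j) = 3*j
92*a(-6, -2 + 0) + 134 = 92*(3*(-2 + 0)) + 134 = 92*(3*(-2)) + 134 = 92*(-6) + 134 = -552 + 134 = -418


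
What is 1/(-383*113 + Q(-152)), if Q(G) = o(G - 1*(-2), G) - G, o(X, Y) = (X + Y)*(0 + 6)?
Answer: -1/44939 ≈ -2.2252e-5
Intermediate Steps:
o(X, Y) = 6*X + 6*Y (o(X, Y) = (X + Y)*6 = 6*X + 6*Y)
Q(G) = 12 + 11*G (Q(G) = (6*(G - 1*(-2)) + 6*G) - G = (6*(G + 2) + 6*G) - G = (6*(2 + G) + 6*G) - G = ((12 + 6*G) + 6*G) - G = (12 + 12*G) - G = 12 + 11*G)
1/(-383*113 + Q(-152)) = 1/(-383*113 + (12 + 11*(-152))) = 1/(-43279 + (12 - 1672)) = 1/(-43279 - 1660) = 1/(-44939) = -1/44939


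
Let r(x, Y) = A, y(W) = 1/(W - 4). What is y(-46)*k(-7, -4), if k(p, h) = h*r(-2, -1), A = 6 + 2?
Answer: 16/25 ≈ 0.64000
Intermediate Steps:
A = 8
y(W) = 1/(-4 + W)
r(x, Y) = 8
k(p, h) = 8*h (k(p, h) = h*8 = 8*h)
y(-46)*k(-7, -4) = (8*(-4))/(-4 - 46) = -32/(-50) = -1/50*(-32) = 16/25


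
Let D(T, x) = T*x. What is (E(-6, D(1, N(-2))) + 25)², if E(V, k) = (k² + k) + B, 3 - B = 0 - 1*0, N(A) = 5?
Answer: 3364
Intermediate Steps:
B = 3 (B = 3 - (0 - 1*0) = 3 - (0 + 0) = 3 - 1*0 = 3 + 0 = 3)
E(V, k) = 3 + k + k² (E(V, k) = (k² + k) + 3 = (k + k²) + 3 = 3 + k + k²)
(E(-6, D(1, N(-2))) + 25)² = ((3 + 1*5 + (1*5)²) + 25)² = ((3 + 5 + 5²) + 25)² = ((3 + 5 + 25) + 25)² = (33 + 25)² = 58² = 3364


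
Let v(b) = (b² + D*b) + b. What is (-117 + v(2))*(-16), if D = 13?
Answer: 1360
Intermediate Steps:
v(b) = b² + 14*b (v(b) = (b² + 13*b) + b = b² + 14*b)
(-117 + v(2))*(-16) = (-117 + 2*(14 + 2))*(-16) = (-117 + 2*16)*(-16) = (-117 + 32)*(-16) = -85*(-16) = 1360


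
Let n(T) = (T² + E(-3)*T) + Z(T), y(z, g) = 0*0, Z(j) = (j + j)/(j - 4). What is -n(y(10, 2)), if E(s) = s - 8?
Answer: 0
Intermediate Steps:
E(s) = -8 + s
Z(j) = 2*j/(-4 + j) (Z(j) = (2*j)/(-4 + j) = 2*j/(-4 + j))
y(z, g) = 0
n(T) = T² - 11*T + 2*T/(-4 + T) (n(T) = (T² + (-8 - 3)*T) + 2*T/(-4 + T) = (T² - 11*T) + 2*T/(-4 + T) = T² - 11*T + 2*T/(-4 + T))
-n(y(10, 2)) = -0*(2 + (-11 + 0)*(-4 + 0))/(-4 + 0) = -0*(2 - 11*(-4))/(-4) = -0*(-1)*(2 + 44)/4 = -0*(-1)*46/4 = -1*0 = 0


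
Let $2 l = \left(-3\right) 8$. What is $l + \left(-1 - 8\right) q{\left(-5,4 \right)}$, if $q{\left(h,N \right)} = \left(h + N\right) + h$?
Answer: $42$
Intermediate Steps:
$q{\left(h,N \right)} = N + 2 h$ ($q{\left(h,N \right)} = \left(N + h\right) + h = N + 2 h$)
$l = -12$ ($l = \frac{\left(-3\right) 8}{2} = \frac{1}{2} \left(-24\right) = -12$)
$l + \left(-1 - 8\right) q{\left(-5,4 \right)} = -12 + \left(-1 - 8\right) \left(4 + 2 \left(-5\right)\right) = -12 - 9 \left(4 - 10\right) = -12 - -54 = -12 + 54 = 42$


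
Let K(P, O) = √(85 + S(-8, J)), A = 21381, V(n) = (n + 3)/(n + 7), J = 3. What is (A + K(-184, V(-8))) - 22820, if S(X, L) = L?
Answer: -1439 + 2*√22 ≈ -1429.6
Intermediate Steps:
V(n) = (3 + n)/(7 + n)
K(P, O) = 2*√22 (K(P, O) = √(85 + 3) = √88 = 2*√22)
(A + K(-184, V(-8))) - 22820 = (21381 + 2*√22) - 22820 = -1439 + 2*√22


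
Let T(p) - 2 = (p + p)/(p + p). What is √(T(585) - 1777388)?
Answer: I*√1777385 ≈ 1333.2*I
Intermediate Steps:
T(p) = 3 (T(p) = 2 + (p + p)/(p + p) = 2 + (2*p)/((2*p)) = 2 + (2*p)*(1/(2*p)) = 2 + 1 = 3)
√(T(585) - 1777388) = √(3 - 1777388) = √(-1777385) = I*√1777385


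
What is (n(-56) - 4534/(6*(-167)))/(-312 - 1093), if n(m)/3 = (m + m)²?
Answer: -18855899/703905 ≈ -26.788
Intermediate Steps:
n(m) = 12*m² (n(m) = 3*(m + m)² = 3*(2*m)² = 3*(4*m²) = 12*m²)
(n(-56) - 4534/(6*(-167)))/(-312 - 1093) = (12*(-56)² - 4534/(6*(-167)))/(-312 - 1093) = (12*3136 - 4534/(-1002))/(-1405) = (37632 - 4534*(-1/1002))*(-1/1405) = (37632 + 2267/501)*(-1/1405) = (18855899/501)*(-1/1405) = -18855899/703905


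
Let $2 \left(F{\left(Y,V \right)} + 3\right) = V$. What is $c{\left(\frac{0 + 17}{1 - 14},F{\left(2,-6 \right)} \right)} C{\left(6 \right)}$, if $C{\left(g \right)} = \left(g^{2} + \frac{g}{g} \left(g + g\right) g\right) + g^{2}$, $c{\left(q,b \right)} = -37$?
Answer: $-5328$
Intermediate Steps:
$F{\left(Y,V \right)} = -3 + \frac{V}{2}$
$C{\left(g \right)} = 4 g^{2}$ ($C{\left(g \right)} = \left(g^{2} + 1 \cdot 2 g g\right) + g^{2} = \left(g^{2} + 2 g g\right) + g^{2} = \left(g^{2} + 2 g^{2}\right) + g^{2} = 3 g^{2} + g^{2} = 4 g^{2}$)
$c{\left(\frac{0 + 17}{1 - 14},F{\left(2,-6 \right)} \right)} C{\left(6 \right)} = - 37 \cdot 4 \cdot 6^{2} = - 37 \cdot 4 \cdot 36 = \left(-37\right) 144 = -5328$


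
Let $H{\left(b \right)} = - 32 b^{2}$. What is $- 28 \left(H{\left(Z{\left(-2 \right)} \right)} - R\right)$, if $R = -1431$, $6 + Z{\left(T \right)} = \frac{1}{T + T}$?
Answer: $-5068$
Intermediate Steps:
$Z{\left(T \right)} = -6 + \frac{1}{2 T}$ ($Z{\left(T \right)} = -6 + \frac{1}{T + T} = -6 + \frac{1}{2 T}$)
$- 28 \left(H{\left(Z{\left(-2 \right)} \right)} - R\right) = - 28 \left(- 32 \left(-6 + \frac{1}{2 \left(-2\right)}\right)^{2} - -1431\right) = - 28 \left(- 32 \left(-6 + \frac{1}{2} \left(- \frac{1}{2}\right)\right)^{2} + 1431\right) = - 28 \left(- 32 \left(-6 - \frac{1}{4}\right)^{2} + 1431\right) = - 28 \left(- 32 \left(- \frac{25}{4}\right)^{2} + 1431\right) = - 28 \left(\left(-32\right) \frac{625}{16} + 1431\right) = - 28 \left(-1250 + 1431\right) = \left(-28\right) 181 = -5068$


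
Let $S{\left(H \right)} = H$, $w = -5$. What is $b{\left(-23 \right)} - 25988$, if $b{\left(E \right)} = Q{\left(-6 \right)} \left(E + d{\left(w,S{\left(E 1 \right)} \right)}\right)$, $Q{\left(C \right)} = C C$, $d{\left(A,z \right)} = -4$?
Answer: $-26960$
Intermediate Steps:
$Q{\left(C \right)} = C^{2}$
$b{\left(E \right)} = -144 + 36 E$ ($b{\left(E \right)} = \left(-6\right)^{2} \left(E - 4\right) = 36 \left(-4 + E\right) = -144 + 36 E$)
$b{\left(-23 \right)} - 25988 = \left(-144 + 36 \left(-23\right)\right) - 25988 = \left(-144 - 828\right) - 25988 = -972 - 25988 = -26960$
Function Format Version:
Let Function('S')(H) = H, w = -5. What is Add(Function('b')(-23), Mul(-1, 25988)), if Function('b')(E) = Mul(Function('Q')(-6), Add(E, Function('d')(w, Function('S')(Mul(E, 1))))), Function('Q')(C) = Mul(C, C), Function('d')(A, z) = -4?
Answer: -26960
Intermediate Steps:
Function('Q')(C) = Pow(C, 2)
Function('b')(E) = Add(-144, Mul(36, E)) (Function('b')(E) = Mul(Pow(-6, 2), Add(E, -4)) = Mul(36, Add(-4, E)) = Add(-144, Mul(36, E)))
Add(Function('b')(-23), Mul(-1, 25988)) = Add(Add(-144, Mul(36, -23)), Mul(-1, 25988)) = Add(Add(-144, -828), -25988) = Add(-972, -25988) = -26960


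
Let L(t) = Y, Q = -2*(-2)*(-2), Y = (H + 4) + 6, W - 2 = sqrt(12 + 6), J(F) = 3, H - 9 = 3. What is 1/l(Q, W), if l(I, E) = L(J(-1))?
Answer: 1/22 ≈ 0.045455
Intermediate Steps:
H = 12 (H = 9 + 3 = 12)
W = 2 + 3*sqrt(2) (W = 2 + sqrt(12 + 6) = 2 + sqrt(18) = 2 + 3*sqrt(2) ≈ 6.2426)
Y = 22 (Y = (12 + 4) + 6 = 16 + 6 = 22)
Q = -8 (Q = 4*(-2) = -8)
L(t) = 22
l(I, E) = 22
1/l(Q, W) = 1/22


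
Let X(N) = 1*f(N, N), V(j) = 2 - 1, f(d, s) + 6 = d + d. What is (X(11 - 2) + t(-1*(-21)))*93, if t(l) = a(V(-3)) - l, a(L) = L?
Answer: -744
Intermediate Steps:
f(d, s) = -6 + 2*d (f(d, s) = -6 + (d + d) = -6 + 2*d)
V(j) = 1
X(N) = -6 + 2*N (X(N) = 1*(-6 + 2*N) = -6 + 2*N)
t(l) = 1 - l
(X(11 - 2) + t(-1*(-21)))*93 = ((-6 + 2*(11 - 2)) + (1 - (-1)*(-21)))*93 = ((-6 + 2*9) + (1 - 1*21))*93 = ((-6 + 18) + (1 - 21))*93 = (12 - 20)*93 = -8*93 = -744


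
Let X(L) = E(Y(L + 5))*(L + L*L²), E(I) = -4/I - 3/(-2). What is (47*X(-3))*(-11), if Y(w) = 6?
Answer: 12925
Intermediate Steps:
E(I) = 3/2 - 4/I (E(I) = -4/I - 3*(-½) = -4/I + 3/2 = 3/2 - 4/I)
X(L) = 5*L/6 + 5*L³/6 (X(L) = (3/2 - 4/6)*(L + L*L²) = (3/2 - 4*⅙)*(L + L³) = (3/2 - ⅔)*(L + L³) = 5*(L + L³)/6 = 5*L/6 + 5*L³/6)
(47*X(-3))*(-11) = (47*((⅚)*(-3)*(1 + (-3)²)))*(-11) = (47*((⅚)*(-3)*(1 + 9)))*(-11) = (47*((⅚)*(-3)*10))*(-11) = (47*(-25))*(-11) = -1175*(-11) = 12925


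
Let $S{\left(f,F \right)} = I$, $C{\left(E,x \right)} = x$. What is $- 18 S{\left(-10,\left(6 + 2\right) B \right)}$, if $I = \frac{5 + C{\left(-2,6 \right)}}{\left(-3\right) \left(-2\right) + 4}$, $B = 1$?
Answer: $- \frac{99}{5} \approx -19.8$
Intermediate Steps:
$I = \frac{11}{10}$ ($I = \frac{5 + 6}{\left(-3\right) \left(-2\right) + 4} = \frac{11}{6 + 4} = \frac{11}{10} \approx 1.1$)
$S{\left(f,F \right)} = \frac{11}{10}$
$- 18 S{\left(-10,\left(6 + 2\right) B \right)} = \left(-18\right) \frac{11}{10} = - \frac{99}{5}$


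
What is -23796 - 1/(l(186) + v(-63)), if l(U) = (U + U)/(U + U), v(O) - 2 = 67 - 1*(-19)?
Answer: -2117845/89 ≈ -23796.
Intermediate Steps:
v(O) = 88 (v(O) = 2 + (67 - 1*(-19)) = 2 + (67 + 19) = 2 + 86 = 88)
l(U) = 1 (l(U) = (2*U)/((2*U)) = (2*U)*(1/(2*U)) = 1)
-23796 - 1/(l(186) + v(-63)) = -23796 - 1/(1 + 88) = -23796 - 1/89 = -2117845/89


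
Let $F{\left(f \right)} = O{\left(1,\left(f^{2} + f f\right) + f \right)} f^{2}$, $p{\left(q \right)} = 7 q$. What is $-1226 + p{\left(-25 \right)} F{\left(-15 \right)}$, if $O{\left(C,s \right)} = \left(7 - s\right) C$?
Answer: $16851274$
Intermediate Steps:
$O{\left(C,s \right)} = C \left(7 - s\right)$
$F{\left(f \right)} = f^{2} \left(7 - f - 2 f^{2}\right)$ ($F{\left(f \right)} = 1 \left(7 - \left(\left(f^{2} + f f\right) + f\right)\right) f^{2} = 1 \left(7 - \left(\left(f^{2} + f^{2}\right) + f\right)\right) f^{2} = 1 \left(7 - \left(2 f^{2} + f\right)\right) f^{2} = 1 \left(7 - \left(f + 2 f^{2}\right)\right) f^{2} = 1 \left(7 - f - 2 f^{2}\right) f^{2} = \left(7 - f - 2 f^{2}\right) f^{2} = f^{2} \left(7 - f - 2 f^{2}\right)$)
$-1226 + p{\left(-25 \right)} F{\left(-15 \right)} = -1226 + 7 \left(-25\right) \left(-15\right)^{2} \left(7 - - 15 \left(1 + 2 \left(-15\right)\right)\right) = -1226 - 175 \cdot 225 \left(7 - - 15 \left(1 - 30\right)\right) = -1226 - 175 \cdot 225 \left(7 - \left(-15\right) \left(-29\right)\right) = -1226 - 175 \cdot 225 \left(7 - 435\right) = -1226 - 175 \cdot 225 \left(-428\right) = -1226 - -16852500 = -1226 + 16852500 = 16851274$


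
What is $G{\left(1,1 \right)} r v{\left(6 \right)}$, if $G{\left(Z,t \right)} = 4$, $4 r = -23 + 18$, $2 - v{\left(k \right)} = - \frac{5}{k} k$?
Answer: $-35$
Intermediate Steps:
$v{\left(k \right)} = 7$ ($v{\left(k \right)} = 2 - - \frac{5}{k} k = 2 - -5 = 2 + 5 = 7$)
$r = - \frac{5}{4}$ ($r = \frac{-23 + 18}{4} = \frac{1}{4} \left(-5\right) = - \frac{5}{4} \approx -1.25$)
$G{\left(1,1 \right)} r v{\left(6 \right)} = 4 \left(- \frac{5}{4}\right) 7 = \left(-5\right) 7 = -35$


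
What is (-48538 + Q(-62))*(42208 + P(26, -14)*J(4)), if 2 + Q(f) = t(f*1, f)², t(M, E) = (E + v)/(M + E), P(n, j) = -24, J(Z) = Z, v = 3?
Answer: -1964386775288/961 ≈ -2.0441e+9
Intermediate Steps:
t(M, E) = (3 + E)/(E + M) (t(M, E) = (E + 3)/(M + E) = (3 + E)/(E + M))
Q(f) = -2 + (3 + f)²/(4*f²) (Q(f) = -2 + ((3 + f)/(f + f*1))² = -2 + ((3 + f)/(f + f))² = -2 + ((3 + f)/((2*f)))² = -2 + ((1/(2*f))*(3 + f))² = -2 + ((3 + f)/(2*f))² = -2 + (3 + f)²/(4*f²))
(-48538 + Q(-62))*(42208 + P(26, -14)*J(4)) = (-48538 + (-2 + (¼)*(3 - 62)²/(-62)²))*(42208 - 24*4) = (-48538 + (-2 + (¼)*(1/3844)*(-59)²))*(42208 - 96) = (-48538 + (-2 + (¼)*(1/3844)*3481))*42112 = (-48538 + (-2 + 3481/15376))*42112 = (-48538 - 27271/15376)*42112 = -746347559/15376*42112 = -1964386775288/961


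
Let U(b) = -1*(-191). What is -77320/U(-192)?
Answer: -77320/191 ≈ -404.82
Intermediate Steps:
U(b) = 191
-77320/U(-192) = -77320/191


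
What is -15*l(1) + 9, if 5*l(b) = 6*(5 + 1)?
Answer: -99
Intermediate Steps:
l(b) = 36/5 (l(b) = (6*(5 + 1))/5 = (6*6)/5 = (⅕)*36 = 36/5)
-15*l(1) + 9 = -15*36/5 + 9 = -108 + 9 = -99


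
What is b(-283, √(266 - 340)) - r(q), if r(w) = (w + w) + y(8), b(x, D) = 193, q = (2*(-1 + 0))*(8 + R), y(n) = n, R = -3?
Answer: 205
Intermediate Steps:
q = -10 (q = (2*(-1 + 0))*(8 - 3) = (2*(-1))*5 = -2*5 = -10)
r(w) = 8 + 2*w (r(w) = (w + w) + 8 = 2*w + 8 = 8 + 2*w)
b(-283, √(266 - 340)) - r(q) = 193 - (8 + 2*(-10)) = 193 - (8 - 20) = 193 - 1*(-12) = 193 + 12 = 205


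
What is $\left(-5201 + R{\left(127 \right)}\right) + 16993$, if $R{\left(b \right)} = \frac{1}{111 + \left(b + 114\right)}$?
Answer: $\frac{4150785}{352} \approx 11792.0$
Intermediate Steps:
$R{\left(b \right)} = \frac{1}{225 + b}$ ($R{\left(b \right)} = \frac{1}{111 + \left(114 + b\right)} = \frac{1}{225 + b}$)
$\left(-5201 + R{\left(127 \right)}\right) + 16993 = \left(-5201 + \frac{1}{225 + 127}\right) + 16993 = \left(-5201 + \frac{1}{352}\right) + 16993 = - \frac{1830751}{352} + 16993 = \frac{4150785}{352}$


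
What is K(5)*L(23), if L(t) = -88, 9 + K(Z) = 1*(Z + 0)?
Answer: 352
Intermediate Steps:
K(Z) = -9 + Z (K(Z) = -9 + 1*(Z + 0) = -9 + 1*Z = -9 + Z)
K(5)*L(23) = (-9 + 5)*(-88) = -4*(-88) = 352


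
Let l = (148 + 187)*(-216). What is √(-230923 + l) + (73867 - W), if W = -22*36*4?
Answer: 77035 + I*√303283 ≈ 77035.0 + 550.71*I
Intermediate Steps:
W = -3168 (W = -792*4 = -3168)
l = -72360 (l = 335*(-216) = -72360)
√(-230923 + l) + (73867 - W) = √(-230923 - 72360) + (73867 - 1*(-3168)) = √(-303283) + (73867 + 3168) = I*√303283 + 77035 = 77035 + I*√303283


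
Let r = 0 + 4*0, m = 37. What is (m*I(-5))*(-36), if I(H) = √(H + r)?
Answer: -1332*I*√5 ≈ -2978.4*I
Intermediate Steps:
r = 0 (r = 0 + 0 = 0)
I(H) = √H (I(H) = √(H + 0) = √H)
(m*I(-5))*(-36) = (37*√(-5))*(-36) = (37*(I*√5))*(-36) = (37*I*√5)*(-36) = -1332*I*√5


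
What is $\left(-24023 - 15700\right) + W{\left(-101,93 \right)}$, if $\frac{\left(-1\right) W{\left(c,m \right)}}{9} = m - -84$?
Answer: $-41316$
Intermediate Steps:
$W{\left(c,m \right)} = -756 - 9 m$ ($W{\left(c,m \right)} = - 9 \left(m - -84\right) = - 9 \left(m + 84\right) = - 9 \left(84 + m\right) = -756 - 9 m$)
$\left(-24023 - 15700\right) + W{\left(-101,93 \right)} = \left(-24023 - 15700\right) - 1593 = -39723 - 1593 = -41316$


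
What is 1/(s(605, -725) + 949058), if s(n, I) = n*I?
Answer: 1/510433 ≈ 1.9591e-6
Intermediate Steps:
s(n, I) = I*n
1/(s(605, -725) + 949058) = 1/(-725*605 + 949058) = 1/(-438625 + 949058) = 1/510433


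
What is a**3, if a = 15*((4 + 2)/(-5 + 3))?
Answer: -91125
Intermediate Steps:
a = -45 (a = 15*(6/(-2)) = 15*(6*(-1/2)) = 15*(-3) = -45)
a**3 = (-45)**3 = -91125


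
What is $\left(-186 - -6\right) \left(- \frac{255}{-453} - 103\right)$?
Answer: $\frac{2784240}{151} \approx 18439.0$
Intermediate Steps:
$\left(-186 - -6\right) \left(- \frac{255}{-453} - 103\right) = \left(-186 + 6\right) \left(\left(-255\right) \left(- \frac{1}{453}\right) - 103\right) = - 180 \left(\frac{85}{151} - 103\right) = \left(-180\right) \left(- \frac{15468}{151}\right) = \frac{2784240}{151}$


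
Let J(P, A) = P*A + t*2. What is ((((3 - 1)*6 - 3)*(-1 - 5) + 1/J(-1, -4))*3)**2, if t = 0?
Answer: 416025/16 ≈ 26002.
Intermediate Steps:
J(P, A) = A*P (J(P, A) = P*A + 0*2 = A*P + 0 = A*P)
((((3 - 1)*6 - 3)*(-1 - 5) + 1/J(-1, -4))*3)**2 = ((((3 - 1)*6 - 3)*(-1 - 5) + 1/(-4*(-1)))*3)**2 = (((2*6 - 3)*(-6) + 1/4)*3)**2 = (((12 - 3)*(-6) + 1/4)*3)**2 = ((9*(-6) + 1/4)*3)**2 = ((-54 + 1/4)*3)**2 = (-215/4*3)**2 = (-645/4)**2 = 416025/16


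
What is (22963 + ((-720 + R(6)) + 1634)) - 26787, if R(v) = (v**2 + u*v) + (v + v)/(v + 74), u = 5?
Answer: -56877/20 ≈ -2843.9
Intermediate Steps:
R(v) = v**2 + 5*v + 2*v/(74 + v) (R(v) = (v**2 + 5*v) + (v + v)/(v + 74) = (v**2 + 5*v) + (2*v)/(74 + v) = (v**2 + 5*v) + 2*v/(74 + v) = v**2 + 5*v + 2*v/(74 + v))
(22963 + ((-720 + R(6)) + 1634)) - 26787 = (22963 + ((-720 + 6*(372 + 6**2 + 79*6)/(74 + 6)) + 1634)) - 26787 = (22963 + ((-720 + 6*(372 + 36 + 474)/80) + 1634)) - 26787 = (22963 + ((-720 + 6*(1/80)*882) + 1634)) - 26787 = (22963 + ((-720 + 1323/20) + 1634)) - 26787 = (22963 + (-13077/20 + 1634)) - 26787 = (22963 + 19603/20) - 26787 = 478863/20 - 26787 = -56877/20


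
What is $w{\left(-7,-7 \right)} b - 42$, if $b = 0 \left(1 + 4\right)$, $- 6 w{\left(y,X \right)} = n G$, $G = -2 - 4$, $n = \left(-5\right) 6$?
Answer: $-42$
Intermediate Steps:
$n = -30$
$G = -6$ ($G = -2 - 4 = -6$)
$w{\left(y,X \right)} = -30$ ($w{\left(y,X \right)} = - \frac{\left(-30\right) \left(-6\right)}{6} = \left(- \frac{1}{6}\right) 180 = -30$)
$b = 0$ ($b = 0 \cdot 5 = 0$)
$w{\left(-7,-7 \right)} b - 42 = \left(-30\right) 0 - 42 = 0 - 42 = -42$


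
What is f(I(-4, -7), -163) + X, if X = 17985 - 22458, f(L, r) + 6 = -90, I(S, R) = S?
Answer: -4569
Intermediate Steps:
f(L, r) = -96 (f(L, r) = -6 - 90 = -96)
X = -4473
f(I(-4, -7), -163) + X = -96 - 4473 = -4569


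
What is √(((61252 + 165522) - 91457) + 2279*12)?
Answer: √162665 ≈ 403.32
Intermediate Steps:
√(((61252 + 165522) - 91457) + 2279*12) = √((226774 - 91457) + 27348) = √(135317 + 27348) = √162665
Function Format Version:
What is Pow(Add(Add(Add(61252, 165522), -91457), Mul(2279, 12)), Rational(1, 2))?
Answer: Pow(162665, Rational(1, 2)) ≈ 403.32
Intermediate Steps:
Pow(Add(Add(Add(61252, 165522), -91457), Mul(2279, 12)), Rational(1, 2)) = Pow(Add(Add(226774, -91457), 27348), Rational(1, 2)) = Pow(Add(135317, 27348), Rational(1, 2)) = Pow(162665, Rational(1, 2))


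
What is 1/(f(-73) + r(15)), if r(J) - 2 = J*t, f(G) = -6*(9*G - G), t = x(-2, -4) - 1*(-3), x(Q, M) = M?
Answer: 1/3491 ≈ 0.00028645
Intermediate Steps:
t = -1 (t = -4 - 1*(-3) = -4 + 3 = -1)
f(G) = -48*G
r(J) = 2 - J (r(J) = 2 + J*(-1) = 2 - J)
1/(f(-73) + r(15)) = 1/(-48*(-73) + (2 - 1*15)) = 1/(3504 + (2 - 15)) = 1/(3504 - 13) = 1/3491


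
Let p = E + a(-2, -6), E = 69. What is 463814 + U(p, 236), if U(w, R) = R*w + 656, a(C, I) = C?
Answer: 480282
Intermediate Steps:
p = 67 (p = 69 - 2 = 67)
U(w, R) = 656 + R*w
463814 + U(p, 236) = 463814 + (656 + 236*67) = 463814 + (656 + 15812) = 463814 + 16468 = 480282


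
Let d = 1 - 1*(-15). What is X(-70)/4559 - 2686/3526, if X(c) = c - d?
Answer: -6274355/8037517 ≈ -0.78063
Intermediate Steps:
d = 16 (d = 1 + 15 = 16)
X(c) = -16 + c (X(c) = c - 1*16 = c - 16 = -16 + c)
X(-70)/4559 - 2686/3526 = (-16 - 70)/4559 - 2686/3526 = -86*1/4559 - 2686*1/3526 = -86/4559 - 1343/1763 = -6274355/8037517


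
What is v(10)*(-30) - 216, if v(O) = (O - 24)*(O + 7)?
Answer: 6924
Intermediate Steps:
v(O) = (-24 + O)*(7 + O)
v(10)*(-30) - 216 = (-168 + 10² - 17*10)*(-30) - 216 = (-168 + 100 - 170)*(-30) - 216 = -238*(-30) - 216 = 7140 - 216 = 6924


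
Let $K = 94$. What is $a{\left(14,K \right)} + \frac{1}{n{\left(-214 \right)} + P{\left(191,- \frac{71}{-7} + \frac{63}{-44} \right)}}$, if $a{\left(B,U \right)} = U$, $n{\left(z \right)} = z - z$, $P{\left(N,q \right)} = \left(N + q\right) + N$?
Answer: $\frac{11312174}{120339} \approx 94.003$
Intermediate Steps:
$P{\left(N,q \right)} = q + 2 N$
$n{\left(z \right)} = 0$
$a{\left(14,K \right)} + \frac{1}{n{\left(-214 \right)} + P{\left(191,- \frac{71}{-7} + \frac{63}{-44} \right)}} = 94 + \frac{1}{0 + \left(\left(- \frac{71}{-7} + \frac{63}{-44}\right) + 2 \cdot 191\right)} = 94 + \frac{1}{0 + \left(\left(\left(-71\right) \left(- \frac{1}{7}\right) + 63 \left(- \frac{1}{44}\right)\right) + 382\right)} = 94 + \frac{1}{0 + \left(\left(\frac{71}{7} - \frac{63}{44}\right) + 382\right)} = 94 + \frac{1}{0 + \left(\frac{2683}{308} + 382\right)} = 94 + \frac{1}{0 + \frac{120339}{308}} = 94 + \frac{1}{\frac{120339}{308}} = 94 + \frac{308}{120339} = \frac{11312174}{120339}$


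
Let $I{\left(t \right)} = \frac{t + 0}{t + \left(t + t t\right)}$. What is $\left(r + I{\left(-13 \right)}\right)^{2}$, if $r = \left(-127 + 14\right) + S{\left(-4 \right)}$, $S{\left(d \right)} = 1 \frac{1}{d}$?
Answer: $\frac{24870169}{1936} \approx 12846.0$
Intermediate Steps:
$S{\left(d \right)} = \frac{1}{d}$
$r = - \frac{453}{4}$ ($r = \left(-127 + 14\right) + \frac{1}{-4} = -113 - \frac{1}{4} = - \frac{453}{4} \approx -113.25$)
$I{\left(t \right)} = \frac{t}{t^{2} + 2 t}$ ($I{\left(t \right)} = \frac{t}{t + \left(t + t^{2}\right)} = \frac{t}{t^{2} + 2 t}$)
$\left(r + I{\left(-13 \right)}\right)^{2} = \left(- \frac{453}{4} + \frac{1}{2 - 13}\right)^{2} = \left(- \frac{453}{4} + \frac{1}{-11}\right)^{2} = \left(- \frac{453}{4} - \frac{1}{11}\right)^{2} = \left(- \frac{4987}{44}\right)^{2} = \frac{24870169}{1936}$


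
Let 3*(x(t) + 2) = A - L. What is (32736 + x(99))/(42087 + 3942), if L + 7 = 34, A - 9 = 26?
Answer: 98210/138087 ≈ 0.71122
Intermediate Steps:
A = 35 (A = 9 + 26 = 35)
L = 27 (L = -7 + 34 = 27)
x(t) = ⅔ (x(t) = -2 + (35 - 1*27)/3 = -2 + (35 - 27)/3 = -2 + (⅓)*8 = -2 + 8/3 = ⅔)
(32736 + x(99))/(42087 + 3942) = (32736 + ⅔)/(42087 + 3942) = (98210/3)/46029 = (98210/3)*(1/46029) = 98210/138087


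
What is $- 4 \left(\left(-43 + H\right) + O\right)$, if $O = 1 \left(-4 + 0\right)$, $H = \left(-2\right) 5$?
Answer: $228$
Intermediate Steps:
$H = -10$
$O = -4$ ($O = 1 \left(-4\right) = -4$)
$- 4 \left(\left(-43 + H\right) + O\right) = - 4 \left(\left(-43 - 10\right) - 4\right) = - 4 \left(-53 - 4\right) = \left(-4\right) \left(-57\right) = 228$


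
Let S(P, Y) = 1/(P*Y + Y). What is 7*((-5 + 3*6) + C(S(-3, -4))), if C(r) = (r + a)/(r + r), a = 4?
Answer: 413/2 ≈ 206.50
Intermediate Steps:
S(P, Y) = 1/(Y + P*Y)
C(r) = (4 + r)/(2*r) (C(r) = (r + 4)/(r + r) = (4 + r)/((2*r)) = (4 + r)*(1/(2*r)) = (4 + r)/(2*r))
7*((-5 + 3*6) + C(S(-3, -4))) = 7*((-5 + 3*6) + (4 + 1/((-4)*(1 - 3)))/(2*((1/((-4)*(1 - 3)))))) = 7*((-5 + 18) + (4 - 1/4/(-2))/(2*((-1/4/(-2))))) = 7*(13 + (4 - 1/4*(-1/2))/(2*((-1/4*(-1/2))))) = 7*(13 + (4 + 1/8)/(2*(1/8))) = 7*(13 + (1/2)*8*(33/8)) = 7*(13 + 33/2) = 7*(59/2) = 413/2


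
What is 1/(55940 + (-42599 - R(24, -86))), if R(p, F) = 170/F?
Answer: 43/573748 ≈ 7.4946e-5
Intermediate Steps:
1/(55940 + (-42599 - R(24, -86))) = 1/(55940 + (-42599 - 170/(-86))) = 1/(55940 + (-42599 - 170*(-1)/86)) = 1/(55940 + (-42599 - 1*(-85/43))) = 1/(55940 + (-42599 + 85/43)) = 1/(55940 - 1831672/43) = 1/(573748/43) = 43/573748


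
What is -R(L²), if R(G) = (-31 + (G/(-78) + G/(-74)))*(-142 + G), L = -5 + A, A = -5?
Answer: -679462/481 ≈ -1412.6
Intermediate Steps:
L = -10 (L = -5 - 5 = -10)
R(G) = (-142 + G)*(-31 - 38*G/1443) (R(G) = (-31 + (G*(-1/78) + G*(-1/74)))*(-142 + G) = (-31 + (-G/78 - G/74))*(-142 + G) = (-31 - 38*G/1443)*(-142 + G) = (-142 + G)*(-31 - 38*G/1443))
-R(L²) = -(4402 - 39337/1443*(-10)² - 38*((-10)²)²/1443) = -(4402 - 39337/1443*100 - 38/1443*100²) = -(4402 - 3933700/1443 - 38/1443*10000) = -(4402 - 3933700/1443 - 380000/1443) = -1*679462/481 = -679462/481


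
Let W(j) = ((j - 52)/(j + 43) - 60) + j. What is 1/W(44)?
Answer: -87/1400 ≈ -0.062143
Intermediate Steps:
W(j) = -60 + j + (-52 + j)/(43 + j) (W(j) = ((-52 + j)/(43 + j) - 60) + j = (-60 + (-52 + j)/(43 + j)) + j = -60 + j + (-52 + j)/(43 + j))
1/W(44) = 1/((-2632 + 44² - 16*44)/(43 + 44)) = 1/((-2632 + 1936 - 704)/87) = 1/((1/87)*(-1400)) = 1/(-1400/87) = -87/1400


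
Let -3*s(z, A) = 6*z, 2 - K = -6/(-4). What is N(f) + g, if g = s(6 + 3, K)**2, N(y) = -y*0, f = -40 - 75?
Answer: 324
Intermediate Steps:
K = 1/2 (K = 2 - (-6)/(-4) = 2 - (-6)*(-1)/4 = 2 - 1*3/2 = 2 - 3/2 = 1/2 ≈ 0.50000)
s(z, A) = -2*z
f = -115
N(y) = 0
g = 324 (g = (-2*(6 + 3))**2 = (-2*9)**2 = (-18)**2 = 324)
N(f) + g = 0 + 324 = 324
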